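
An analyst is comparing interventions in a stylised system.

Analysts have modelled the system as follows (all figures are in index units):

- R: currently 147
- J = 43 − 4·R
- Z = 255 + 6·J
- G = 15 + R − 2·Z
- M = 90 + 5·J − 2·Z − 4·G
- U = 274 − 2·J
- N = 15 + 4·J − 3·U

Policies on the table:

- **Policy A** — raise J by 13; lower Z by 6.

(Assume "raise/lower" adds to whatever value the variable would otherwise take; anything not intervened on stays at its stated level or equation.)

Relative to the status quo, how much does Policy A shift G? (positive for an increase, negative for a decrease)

-144

Baseline:
  R = 147
  J = 43 − 4·147 = -545
  Z = 255 + 6·(-545) = -3015
  G = 15 + 147 − 2·(-3015) = 6192
Policy A (J + 13, Z − 6):
  R = 147
  J = 43 − 4·147 (+13 from intervention) = -532
  Z = 255 + 6·(-532) (−6 from intervention) = -2943
  G = 15 + 147 − 2·(-2943) = 6048
Change in G: 6048 − 6192 = -144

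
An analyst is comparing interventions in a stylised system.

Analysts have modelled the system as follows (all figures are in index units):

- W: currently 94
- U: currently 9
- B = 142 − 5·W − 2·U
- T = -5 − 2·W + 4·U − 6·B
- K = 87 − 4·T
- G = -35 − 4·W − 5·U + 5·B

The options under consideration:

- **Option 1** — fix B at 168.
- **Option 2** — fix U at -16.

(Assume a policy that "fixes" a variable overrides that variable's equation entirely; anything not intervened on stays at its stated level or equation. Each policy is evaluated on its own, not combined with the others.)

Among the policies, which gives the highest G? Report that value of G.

384

Option 1 (B := 168):
  W = 94
  U = 9
  B = 168
  G = -35 − 4·94 − 5·9 + 5·168 = 384
Option 2 (U := -16):
  W = 94
  U = -16
  B = 142 − 5·94 − 2·(-16) = -296
  G = -35 − 4·94 − 5·(-16) + 5·(-296) = -1811
Comparing — Option 1: G=384, Option 2: G=-1811. Highest is 384 (Option 1).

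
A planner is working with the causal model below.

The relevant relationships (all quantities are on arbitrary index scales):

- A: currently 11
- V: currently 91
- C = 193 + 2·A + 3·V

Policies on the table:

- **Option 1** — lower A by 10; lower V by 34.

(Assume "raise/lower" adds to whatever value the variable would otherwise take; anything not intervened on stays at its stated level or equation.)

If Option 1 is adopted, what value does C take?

366

Option 1 (A − 10, V − 34):
  A = 11 − 10 = 1
  V = 91 − 34 = 57
  C = 193 + 2·1 + 3·57 = 366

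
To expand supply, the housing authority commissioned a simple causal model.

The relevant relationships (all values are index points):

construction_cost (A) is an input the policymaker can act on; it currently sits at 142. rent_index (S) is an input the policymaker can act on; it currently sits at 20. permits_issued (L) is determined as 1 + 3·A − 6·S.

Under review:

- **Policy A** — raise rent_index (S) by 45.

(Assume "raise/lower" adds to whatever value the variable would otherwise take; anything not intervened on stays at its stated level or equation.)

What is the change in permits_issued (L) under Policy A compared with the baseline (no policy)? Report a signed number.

Baseline:
  A = 142
  S = 20
  L = 1 + 3·142 − 6·20 = 307
Policy A (S + 45):
  A = 142
  S = 20 + 45 = 65
  L = 1 + 3·142 − 6·65 = 37
Change in L: 37 − 307 = -270

-270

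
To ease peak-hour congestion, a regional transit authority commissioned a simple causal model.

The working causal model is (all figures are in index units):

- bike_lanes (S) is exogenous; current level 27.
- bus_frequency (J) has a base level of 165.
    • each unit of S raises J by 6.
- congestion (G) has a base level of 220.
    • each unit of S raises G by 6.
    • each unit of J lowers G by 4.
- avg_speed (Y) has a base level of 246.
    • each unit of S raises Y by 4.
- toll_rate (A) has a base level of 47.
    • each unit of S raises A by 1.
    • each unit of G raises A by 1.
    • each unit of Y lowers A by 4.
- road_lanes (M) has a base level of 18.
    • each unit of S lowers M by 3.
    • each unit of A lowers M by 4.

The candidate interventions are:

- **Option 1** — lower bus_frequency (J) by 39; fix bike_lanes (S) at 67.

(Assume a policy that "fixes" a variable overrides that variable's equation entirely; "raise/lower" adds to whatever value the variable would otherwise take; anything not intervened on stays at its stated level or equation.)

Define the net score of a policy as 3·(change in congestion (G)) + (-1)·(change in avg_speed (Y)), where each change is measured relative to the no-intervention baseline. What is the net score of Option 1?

-1852

Baseline:
  S = 27
  J = 165 + 6·27 = 327
  G = 220 + 6·27 − 4·327 = -926
  Y = 246 + 4·27 = 354
Option 1 (J − 39, S := 67):
  S = 67
  J = 165 + 6·67 (−39 from intervention) = 528
  G = 220 + 6·67 − 4·528 = -1490
  Y = 246 + 4·67 = 514
ΔG = -1490 − (-926) = -564; ΔY = 514 − 354 = 160
Score = 3·(-564) + (-1)·160 = -1852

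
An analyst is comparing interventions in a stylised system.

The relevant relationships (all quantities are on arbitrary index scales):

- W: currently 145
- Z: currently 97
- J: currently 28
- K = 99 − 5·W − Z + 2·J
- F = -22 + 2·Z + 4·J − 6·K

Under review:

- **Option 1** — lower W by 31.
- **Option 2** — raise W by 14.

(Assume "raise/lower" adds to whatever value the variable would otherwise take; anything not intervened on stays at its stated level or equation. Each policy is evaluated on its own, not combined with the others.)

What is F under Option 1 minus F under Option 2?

Option 1 (W − 31):
  W = 145 − 31 = 114
  Z = 97
  J = 28
  K = 99 − 5·114 − 97 + 2·28 = -512
  F = -22 + 2·97 + 4·28 − 6·(-512) = 3356
Option 2 (W + 14):
  W = 145 + 14 = 159
  Z = 97
  J = 28
  K = 99 − 5·159 − 97 + 2·28 = -737
  F = -22 + 2·97 + 4·28 − 6·(-737) = 4706
F: 3356 − 4706 = -1350

-1350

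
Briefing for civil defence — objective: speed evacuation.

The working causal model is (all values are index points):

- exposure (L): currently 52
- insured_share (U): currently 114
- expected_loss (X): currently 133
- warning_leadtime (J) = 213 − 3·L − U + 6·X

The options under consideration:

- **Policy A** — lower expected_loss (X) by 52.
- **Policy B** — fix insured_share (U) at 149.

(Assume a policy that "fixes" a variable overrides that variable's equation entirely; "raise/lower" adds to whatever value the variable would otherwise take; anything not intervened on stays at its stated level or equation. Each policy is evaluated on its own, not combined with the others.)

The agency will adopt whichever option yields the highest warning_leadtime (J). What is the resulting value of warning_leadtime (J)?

Policy A (X − 52):
  L = 52
  U = 114
  X = 133 − 52 = 81
  J = 213 − 3·52 − 114 + 6·81 = 429
Policy B (U := 149):
  L = 52
  U = 149
  X = 133
  J = 213 − 3·52 − 149 + 6·133 = 706
Comparing — Policy A: J=429, Policy B: J=706. Highest is 706 (Policy B).

706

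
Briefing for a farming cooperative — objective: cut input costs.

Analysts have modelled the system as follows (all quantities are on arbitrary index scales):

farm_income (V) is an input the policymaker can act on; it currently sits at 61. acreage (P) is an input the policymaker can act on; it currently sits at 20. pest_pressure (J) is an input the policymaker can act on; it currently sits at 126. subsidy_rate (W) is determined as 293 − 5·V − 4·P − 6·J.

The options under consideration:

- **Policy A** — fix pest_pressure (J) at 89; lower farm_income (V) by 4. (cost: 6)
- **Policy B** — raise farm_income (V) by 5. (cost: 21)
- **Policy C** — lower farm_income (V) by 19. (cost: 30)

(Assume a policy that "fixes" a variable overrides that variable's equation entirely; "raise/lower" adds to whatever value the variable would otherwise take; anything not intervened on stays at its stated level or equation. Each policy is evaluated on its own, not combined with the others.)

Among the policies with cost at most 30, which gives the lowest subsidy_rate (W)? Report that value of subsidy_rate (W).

Policy A (J := 89, V − 4):
  V = 61 − 4 = 57
  P = 20
  J = 89
  W = 293 − 5·57 − 4·20 − 6·89 = -606
Policy B (V + 5):
  V = 61 + 5 = 66
  P = 20
  J = 126
  W = 293 − 5·66 − 4·20 − 6·126 = -873
Policy C (V − 19):
  V = 61 − 19 = 42
  P = 20
  J = 126
  W = 293 − 5·42 − 4·20 − 6·126 = -753
Comparing — Policy A: W=-606, Policy B: W=-873, Policy C: W=-753. Lowest is -873 (Policy B).

-873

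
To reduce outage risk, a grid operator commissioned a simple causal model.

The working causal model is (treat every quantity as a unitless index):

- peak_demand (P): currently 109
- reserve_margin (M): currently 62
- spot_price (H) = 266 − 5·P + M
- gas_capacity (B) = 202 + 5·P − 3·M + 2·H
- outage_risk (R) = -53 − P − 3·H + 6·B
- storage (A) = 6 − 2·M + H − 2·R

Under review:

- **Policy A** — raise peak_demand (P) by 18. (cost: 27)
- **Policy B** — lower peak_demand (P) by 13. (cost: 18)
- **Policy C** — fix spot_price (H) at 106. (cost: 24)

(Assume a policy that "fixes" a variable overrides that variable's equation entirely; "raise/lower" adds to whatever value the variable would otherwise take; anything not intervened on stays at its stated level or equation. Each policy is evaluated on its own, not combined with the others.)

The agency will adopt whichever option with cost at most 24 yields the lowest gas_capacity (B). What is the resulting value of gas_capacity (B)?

Policy B (P − 13):
  P = 109 − 13 = 96
  M = 62
  H = 266 − 5·96 + 62 = -152
  B = 202 + 5·96 − 3·62 + 2·(-152) = 192
Policy C (H := 106):
  P = 109
  M = 62
  H = 106
  B = 202 + 5·109 − 3·62 + 2·106 = 773
Comparing — Policy B: B=192, Policy C: B=773. Lowest is 192 (Policy B).

192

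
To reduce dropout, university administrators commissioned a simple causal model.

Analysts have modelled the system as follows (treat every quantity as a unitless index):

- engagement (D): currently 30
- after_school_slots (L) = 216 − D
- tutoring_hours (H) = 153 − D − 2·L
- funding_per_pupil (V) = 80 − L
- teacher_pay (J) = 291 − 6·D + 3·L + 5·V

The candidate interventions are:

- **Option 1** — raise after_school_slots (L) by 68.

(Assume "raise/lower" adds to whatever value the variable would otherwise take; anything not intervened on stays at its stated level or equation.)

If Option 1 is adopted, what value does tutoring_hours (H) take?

Option 1 (L + 68):
  D = 30
  L = 216 − 30 (+68 from intervention) = 254
  H = 153 − 30 − 2·254 = -385

-385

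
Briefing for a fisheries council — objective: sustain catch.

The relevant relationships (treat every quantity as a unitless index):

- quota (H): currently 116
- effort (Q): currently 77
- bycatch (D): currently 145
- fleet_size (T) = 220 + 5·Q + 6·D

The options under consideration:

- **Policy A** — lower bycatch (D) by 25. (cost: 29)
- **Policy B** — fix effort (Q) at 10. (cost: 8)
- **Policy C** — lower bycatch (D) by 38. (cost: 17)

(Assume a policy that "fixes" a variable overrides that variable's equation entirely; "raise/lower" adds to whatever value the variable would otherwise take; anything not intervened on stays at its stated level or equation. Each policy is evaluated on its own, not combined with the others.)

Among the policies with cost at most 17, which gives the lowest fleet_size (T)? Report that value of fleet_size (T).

Policy B (Q := 10):
  Q = 10
  D = 145
  T = 220 + 5·10 + 6·145 = 1140
Policy C (D − 38):
  Q = 77
  D = 145 − 38 = 107
  T = 220 + 5·77 + 6·107 = 1247
Comparing — Policy B: T=1140, Policy C: T=1247. Lowest is 1140 (Policy B).

1140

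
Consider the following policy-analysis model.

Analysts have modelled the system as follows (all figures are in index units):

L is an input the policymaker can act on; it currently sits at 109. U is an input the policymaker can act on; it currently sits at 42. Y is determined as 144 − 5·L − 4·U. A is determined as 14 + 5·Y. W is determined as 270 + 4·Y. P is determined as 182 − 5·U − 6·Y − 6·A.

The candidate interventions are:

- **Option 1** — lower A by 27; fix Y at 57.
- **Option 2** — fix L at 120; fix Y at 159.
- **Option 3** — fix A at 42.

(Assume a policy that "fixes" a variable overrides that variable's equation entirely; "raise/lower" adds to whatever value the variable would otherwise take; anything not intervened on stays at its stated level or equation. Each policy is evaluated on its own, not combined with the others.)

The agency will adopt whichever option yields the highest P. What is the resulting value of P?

Option 1 (A − 27, Y := 57):
  L = 109
  U = 42
  Y = 57
  A = 14 + 5·57 (−27 from intervention) = 272
  P = 182 − 5·42 − 6·57 − 6·272 = -2002
Option 2 (L := 120, Y := 159):
  L = 120
  U = 42
  Y = 159
  A = 14 + 5·159 = 809
  P = 182 − 5·42 − 6·159 − 6·809 = -5836
Option 3 (A := 42):
  L = 109
  U = 42
  Y = 144 − 5·109 − 4·42 = -569
  A = 42
  P = 182 − 5·42 − 6·(-569) − 6·42 = 3134
Comparing — Option 1: P=-2002, Option 2: P=-5836, Option 3: P=3134. Highest is 3134 (Option 3).

3134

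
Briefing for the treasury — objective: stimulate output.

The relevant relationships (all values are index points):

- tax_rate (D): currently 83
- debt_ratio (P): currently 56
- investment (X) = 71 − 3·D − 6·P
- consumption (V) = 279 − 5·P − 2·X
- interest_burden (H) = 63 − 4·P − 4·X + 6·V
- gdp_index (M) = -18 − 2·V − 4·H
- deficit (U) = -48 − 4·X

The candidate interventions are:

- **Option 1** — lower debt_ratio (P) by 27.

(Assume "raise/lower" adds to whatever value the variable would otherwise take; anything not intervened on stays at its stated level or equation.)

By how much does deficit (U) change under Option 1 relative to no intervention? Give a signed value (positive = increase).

-648

Baseline:
  D = 83
  P = 56
  X = 71 − 3·83 − 6·56 = -514
  U = -48 − 4·(-514) = 2008
Option 1 (P − 27):
  D = 83
  P = 56 − 27 = 29
  X = 71 − 3·83 − 6·29 = -352
  U = -48 − 4·(-352) = 1360
Change in U: 1360 − 2008 = -648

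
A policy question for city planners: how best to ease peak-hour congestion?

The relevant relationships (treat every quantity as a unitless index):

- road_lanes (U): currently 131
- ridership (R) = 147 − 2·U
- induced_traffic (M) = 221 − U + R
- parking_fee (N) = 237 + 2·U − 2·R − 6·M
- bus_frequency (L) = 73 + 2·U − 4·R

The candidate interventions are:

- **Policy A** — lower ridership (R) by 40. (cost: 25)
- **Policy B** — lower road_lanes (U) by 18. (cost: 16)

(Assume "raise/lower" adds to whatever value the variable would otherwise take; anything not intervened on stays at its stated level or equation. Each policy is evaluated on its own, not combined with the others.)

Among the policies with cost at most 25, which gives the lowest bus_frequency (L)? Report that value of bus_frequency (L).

Policy A (R − 40):
  U = 131
  R = 147 − 2·131 (−40 from intervention) = -155
  L = 73 + 2·131 − 4·(-155) = 955
Policy B (U − 18):
  U = 131 − 18 = 113
  R = 147 − 2·113 = -79
  L = 73 + 2·113 − 4·(-79) = 615
Comparing — Policy A: L=955, Policy B: L=615. Lowest is 615 (Policy B).

615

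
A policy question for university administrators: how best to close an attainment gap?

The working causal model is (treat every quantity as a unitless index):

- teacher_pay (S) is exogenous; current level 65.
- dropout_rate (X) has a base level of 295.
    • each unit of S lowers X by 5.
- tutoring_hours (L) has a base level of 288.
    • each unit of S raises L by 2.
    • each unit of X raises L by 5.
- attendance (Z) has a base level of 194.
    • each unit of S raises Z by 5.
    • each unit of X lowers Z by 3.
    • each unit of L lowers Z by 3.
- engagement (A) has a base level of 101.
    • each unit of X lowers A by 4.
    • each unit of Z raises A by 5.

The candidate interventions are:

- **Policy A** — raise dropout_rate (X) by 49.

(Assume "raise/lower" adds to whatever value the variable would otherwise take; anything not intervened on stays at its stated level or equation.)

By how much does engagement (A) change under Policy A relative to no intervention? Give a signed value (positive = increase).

Baseline:
  S = 65
  X = 295 − 5·65 = -30
  L = 288 + 2·65 + 5·(-30) = 268
  Z = 194 + 5·65 − 3·(-30) − 3·268 = -195
  A = 101 − 4·(-30) + 5·(-195) = -754
Policy A (X + 49):
  S = 65
  X = 295 − 5·65 (+49 from intervention) = 19
  L = 288 + 2·65 + 5·19 = 513
  Z = 194 + 5·65 − 3·19 − 3·513 = -1077
  A = 101 − 4·19 + 5·(-1077) = -5360
Change in A: -5360 − (-754) = -4606

-4606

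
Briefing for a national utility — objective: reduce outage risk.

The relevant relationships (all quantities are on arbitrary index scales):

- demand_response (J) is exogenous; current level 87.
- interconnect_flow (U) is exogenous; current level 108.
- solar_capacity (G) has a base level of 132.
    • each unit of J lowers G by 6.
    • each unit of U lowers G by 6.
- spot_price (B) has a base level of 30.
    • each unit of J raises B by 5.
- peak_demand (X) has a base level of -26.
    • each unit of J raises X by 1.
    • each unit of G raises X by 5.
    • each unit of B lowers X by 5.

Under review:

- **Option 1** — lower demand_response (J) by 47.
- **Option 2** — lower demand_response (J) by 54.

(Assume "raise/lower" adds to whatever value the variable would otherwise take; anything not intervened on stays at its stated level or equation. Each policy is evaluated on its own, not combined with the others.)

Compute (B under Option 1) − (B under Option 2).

Option 1 (J − 47):
  J = 87 − 47 = 40
  B = 30 + 5·40 = 230
Option 2 (J − 54):
  J = 87 − 54 = 33
  B = 30 + 5·33 = 195
B: 230 − 195 = 35

35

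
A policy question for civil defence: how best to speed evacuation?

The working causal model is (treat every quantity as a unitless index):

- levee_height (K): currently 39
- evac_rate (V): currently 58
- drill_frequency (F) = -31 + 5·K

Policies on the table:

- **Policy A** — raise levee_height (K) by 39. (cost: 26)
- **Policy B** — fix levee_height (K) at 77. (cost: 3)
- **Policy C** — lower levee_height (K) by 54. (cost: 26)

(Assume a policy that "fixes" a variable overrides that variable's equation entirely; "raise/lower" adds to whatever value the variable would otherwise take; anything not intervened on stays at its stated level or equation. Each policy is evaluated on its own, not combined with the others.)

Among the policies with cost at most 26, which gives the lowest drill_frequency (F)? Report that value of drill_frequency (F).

-106

Policy A (K + 39):
  K = 39 + 39 = 78
  F = -31 + 5·78 = 359
Policy B (K := 77):
  K = 77
  F = -31 + 5·77 = 354
Policy C (K − 54):
  K = 39 − 54 = -15
  F = -31 + 5·(-15) = -106
Comparing — Policy A: F=359, Policy B: F=354, Policy C: F=-106. Lowest is -106 (Policy C).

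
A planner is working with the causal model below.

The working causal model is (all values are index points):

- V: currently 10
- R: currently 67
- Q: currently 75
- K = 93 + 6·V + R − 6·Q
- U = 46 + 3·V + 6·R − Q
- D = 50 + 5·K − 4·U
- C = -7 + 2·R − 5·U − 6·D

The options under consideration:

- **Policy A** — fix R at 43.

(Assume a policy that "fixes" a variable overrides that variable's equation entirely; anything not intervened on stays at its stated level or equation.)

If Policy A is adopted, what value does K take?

-254

Policy A (R := 43):
  V = 10
  R = 43
  Q = 75
  K = 93 + 6·10 + 43 − 6·75 = -254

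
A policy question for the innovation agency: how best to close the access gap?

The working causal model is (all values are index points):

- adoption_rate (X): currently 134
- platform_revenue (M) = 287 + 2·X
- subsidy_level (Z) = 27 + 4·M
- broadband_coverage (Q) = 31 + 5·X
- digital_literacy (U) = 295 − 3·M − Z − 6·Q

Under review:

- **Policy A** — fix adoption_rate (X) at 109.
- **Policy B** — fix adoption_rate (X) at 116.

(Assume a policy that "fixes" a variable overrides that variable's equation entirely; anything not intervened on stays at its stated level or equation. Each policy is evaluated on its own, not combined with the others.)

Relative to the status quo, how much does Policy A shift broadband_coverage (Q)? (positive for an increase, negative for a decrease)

-125

Baseline:
  X = 134
  Q = 31 + 5·134 = 701
Policy A (X := 109):
  X = 109
  Q = 31 + 5·109 = 576
Change in Q: 576 − 701 = -125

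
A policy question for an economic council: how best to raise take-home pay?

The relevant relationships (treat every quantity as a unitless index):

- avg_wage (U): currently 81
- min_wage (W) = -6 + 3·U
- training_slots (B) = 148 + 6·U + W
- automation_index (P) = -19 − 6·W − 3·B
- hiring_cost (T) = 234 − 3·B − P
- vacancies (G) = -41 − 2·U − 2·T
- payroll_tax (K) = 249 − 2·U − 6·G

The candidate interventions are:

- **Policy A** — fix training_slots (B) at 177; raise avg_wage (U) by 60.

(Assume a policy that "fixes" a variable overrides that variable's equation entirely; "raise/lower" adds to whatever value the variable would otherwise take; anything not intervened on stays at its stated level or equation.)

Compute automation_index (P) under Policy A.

Policy A (B := 177, U + 60):
  U = 81 + 60 = 141
  W = -6 + 3·141 = 417
  B = 177
  P = -19 − 6·417 − 3·177 = -3052

-3052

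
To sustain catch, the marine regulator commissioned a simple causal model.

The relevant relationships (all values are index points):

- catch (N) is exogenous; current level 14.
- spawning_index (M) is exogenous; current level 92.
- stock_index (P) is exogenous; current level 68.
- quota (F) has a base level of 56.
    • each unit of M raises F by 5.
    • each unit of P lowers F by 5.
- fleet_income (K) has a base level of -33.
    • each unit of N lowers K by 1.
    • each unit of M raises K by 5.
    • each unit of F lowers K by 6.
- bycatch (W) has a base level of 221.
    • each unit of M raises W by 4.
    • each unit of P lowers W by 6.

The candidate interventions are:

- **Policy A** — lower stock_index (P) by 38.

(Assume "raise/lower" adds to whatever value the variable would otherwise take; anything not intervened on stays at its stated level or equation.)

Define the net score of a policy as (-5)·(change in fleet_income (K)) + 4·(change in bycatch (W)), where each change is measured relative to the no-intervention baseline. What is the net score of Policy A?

6612

Baseline:
  N = 14
  M = 92
  P = 68
  F = 56 + 5·92 − 5·68 = 176
  K = -33 − 14 + 5·92 − 6·176 = -643
  W = 221 + 4·92 − 6·68 = 181
Policy A (P − 38):
  N = 14
  M = 92
  P = 68 − 38 = 30
  F = 56 + 5·92 − 5·30 = 366
  K = -33 − 14 + 5·92 − 6·366 = -1783
  W = 221 + 4·92 − 6·30 = 409
ΔK = -1783 − (-643) = -1140; ΔW = 409 − 181 = 228
Score = (-5)·(-1140) + 4·228 = 6612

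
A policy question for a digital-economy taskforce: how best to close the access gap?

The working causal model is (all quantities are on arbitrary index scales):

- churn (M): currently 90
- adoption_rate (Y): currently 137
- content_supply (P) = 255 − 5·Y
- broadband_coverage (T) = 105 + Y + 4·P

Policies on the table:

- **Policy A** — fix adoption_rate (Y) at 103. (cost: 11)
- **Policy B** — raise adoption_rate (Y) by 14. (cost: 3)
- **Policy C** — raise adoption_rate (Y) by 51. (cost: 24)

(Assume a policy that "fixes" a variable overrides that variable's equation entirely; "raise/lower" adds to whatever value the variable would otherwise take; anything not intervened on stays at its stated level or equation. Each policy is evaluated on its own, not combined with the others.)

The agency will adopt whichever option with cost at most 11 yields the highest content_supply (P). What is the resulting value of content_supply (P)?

-260

Policy A (Y := 103):
  Y = 103
  P = 255 − 5·103 = -260
Policy B (Y + 14):
  Y = 137 + 14 = 151
  P = 255 − 5·151 = -500
Comparing — Policy A: P=-260, Policy B: P=-500. Highest is -260 (Policy A).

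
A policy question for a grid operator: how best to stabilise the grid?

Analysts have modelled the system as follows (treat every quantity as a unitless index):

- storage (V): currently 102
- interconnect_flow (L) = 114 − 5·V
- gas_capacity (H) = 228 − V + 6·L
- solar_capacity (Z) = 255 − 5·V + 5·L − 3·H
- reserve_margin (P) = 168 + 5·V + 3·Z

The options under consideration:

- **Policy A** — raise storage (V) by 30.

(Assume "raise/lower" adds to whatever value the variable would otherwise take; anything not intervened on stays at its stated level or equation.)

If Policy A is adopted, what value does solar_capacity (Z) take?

Policy A (V + 30):
  V = 102 + 30 = 132
  L = 114 − 5·132 = -546
  H = 228 − 132 + 6·(-546) = -3180
  Z = 255 − 5·132 + 5·(-546) − 3·(-3180) = 6405

6405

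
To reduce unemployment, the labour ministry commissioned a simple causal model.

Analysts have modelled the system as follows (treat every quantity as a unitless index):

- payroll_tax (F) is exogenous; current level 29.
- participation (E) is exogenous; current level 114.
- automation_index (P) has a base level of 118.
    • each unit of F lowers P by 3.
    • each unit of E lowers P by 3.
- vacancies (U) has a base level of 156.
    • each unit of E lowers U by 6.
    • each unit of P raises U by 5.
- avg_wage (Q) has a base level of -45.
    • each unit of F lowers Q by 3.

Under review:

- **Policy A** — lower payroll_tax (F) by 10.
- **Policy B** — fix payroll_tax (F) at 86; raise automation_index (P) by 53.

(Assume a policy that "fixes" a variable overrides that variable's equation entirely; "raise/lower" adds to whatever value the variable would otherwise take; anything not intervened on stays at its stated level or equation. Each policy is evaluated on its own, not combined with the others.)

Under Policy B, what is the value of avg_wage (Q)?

-303

Policy B (F := 86, P + 53):
  F = 86
  Q = -45 − 3·86 = -303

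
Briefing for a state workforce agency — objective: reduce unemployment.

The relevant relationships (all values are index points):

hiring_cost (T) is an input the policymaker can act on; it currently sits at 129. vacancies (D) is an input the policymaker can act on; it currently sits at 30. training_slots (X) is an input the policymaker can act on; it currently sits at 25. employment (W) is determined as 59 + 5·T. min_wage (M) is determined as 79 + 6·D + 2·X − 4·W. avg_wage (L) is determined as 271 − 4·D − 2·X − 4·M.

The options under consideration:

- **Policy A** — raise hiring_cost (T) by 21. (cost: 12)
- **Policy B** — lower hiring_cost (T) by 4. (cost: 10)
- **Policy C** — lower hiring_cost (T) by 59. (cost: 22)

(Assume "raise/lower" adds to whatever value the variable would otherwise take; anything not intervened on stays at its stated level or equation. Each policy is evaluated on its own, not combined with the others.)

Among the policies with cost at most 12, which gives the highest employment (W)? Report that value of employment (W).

Policy A (T + 21):
  T = 129 + 21 = 150
  W = 59 + 5·150 = 809
Policy B (T − 4):
  T = 129 − 4 = 125
  W = 59 + 5·125 = 684
Comparing — Policy A: W=809, Policy B: W=684. Highest is 809 (Policy A).

809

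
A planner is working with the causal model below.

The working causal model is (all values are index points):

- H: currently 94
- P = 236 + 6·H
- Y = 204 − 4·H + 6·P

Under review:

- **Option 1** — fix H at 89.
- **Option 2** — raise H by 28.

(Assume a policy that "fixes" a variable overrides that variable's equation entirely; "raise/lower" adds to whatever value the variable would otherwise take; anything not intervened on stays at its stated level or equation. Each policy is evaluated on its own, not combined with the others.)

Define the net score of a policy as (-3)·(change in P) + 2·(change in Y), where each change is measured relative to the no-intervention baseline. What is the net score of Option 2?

1288

Baseline:
  H = 94
  P = 236 + 6·94 = 800
  Y = 204 − 4·94 + 6·800 = 4628
Option 2 (H + 28):
  H = 94 + 28 = 122
  P = 236 + 6·122 = 968
  Y = 204 − 4·122 + 6·968 = 5524
ΔP = 968 − 800 = 168; ΔY = 5524 − 4628 = 896
Score = (-3)·168 + 2·896 = 1288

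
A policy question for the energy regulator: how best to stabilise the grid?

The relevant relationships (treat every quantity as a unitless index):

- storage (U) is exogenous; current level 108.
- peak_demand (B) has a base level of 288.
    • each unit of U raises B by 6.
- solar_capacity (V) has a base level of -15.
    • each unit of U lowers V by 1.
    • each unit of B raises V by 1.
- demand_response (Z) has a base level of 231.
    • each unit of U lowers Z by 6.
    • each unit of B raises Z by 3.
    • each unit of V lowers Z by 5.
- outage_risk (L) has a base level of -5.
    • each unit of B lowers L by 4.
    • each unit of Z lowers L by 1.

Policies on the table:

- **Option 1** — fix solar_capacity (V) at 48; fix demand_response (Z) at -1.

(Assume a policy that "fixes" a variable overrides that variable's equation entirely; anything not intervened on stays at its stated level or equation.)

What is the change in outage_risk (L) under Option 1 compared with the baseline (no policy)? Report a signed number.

Baseline:
  U = 108
  B = 288 + 6·108 = 936
  V = -15 − 108 + 936 = 813
  Z = 231 − 6·108 + 3·936 − 5·813 = -1674
  L = -5 − 4·936 − (-1674) = -2075
Option 1 (V := 48, Z := -1):
  U = 108
  B = 288 + 6·108 = 936
  V = 48
  Z = -1
  L = -5 − 4·936 − (-1) = -3748
Change in L: -3748 − (-2075) = -1673

-1673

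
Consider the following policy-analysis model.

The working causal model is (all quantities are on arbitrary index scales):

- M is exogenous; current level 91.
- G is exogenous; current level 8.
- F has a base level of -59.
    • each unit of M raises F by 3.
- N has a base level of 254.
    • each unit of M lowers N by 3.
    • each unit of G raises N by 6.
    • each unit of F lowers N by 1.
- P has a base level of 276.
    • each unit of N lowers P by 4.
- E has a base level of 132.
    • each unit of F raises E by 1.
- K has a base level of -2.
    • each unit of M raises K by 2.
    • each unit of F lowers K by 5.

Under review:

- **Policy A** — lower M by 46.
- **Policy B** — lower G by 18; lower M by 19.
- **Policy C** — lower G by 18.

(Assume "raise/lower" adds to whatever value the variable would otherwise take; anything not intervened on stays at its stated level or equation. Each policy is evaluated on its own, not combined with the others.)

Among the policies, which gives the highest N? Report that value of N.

91

Policy A (M − 46):
  M = 91 − 46 = 45
  G = 8
  F = -59 + 3·45 = 76
  N = 254 − 3·45 + 6·8 − 76 = 91
Policy B (G − 18, M − 19):
  M = 91 − 19 = 72
  G = 8 − 18 = -10
  F = -59 + 3·72 = 157
  N = 254 − 3·72 + 6·(-10) − 157 = -179
Policy C (G − 18):
  M = 91
  G = 8 − 18 = -10
  F = -59 + 3·91 = 214
  N = 254 − 3·91 + 6·(-10) − 214 = -293
Comparing — Policy A: N=91, Policy B: N=-179, Policy C: N=-293. Highest is 91 (Policy A).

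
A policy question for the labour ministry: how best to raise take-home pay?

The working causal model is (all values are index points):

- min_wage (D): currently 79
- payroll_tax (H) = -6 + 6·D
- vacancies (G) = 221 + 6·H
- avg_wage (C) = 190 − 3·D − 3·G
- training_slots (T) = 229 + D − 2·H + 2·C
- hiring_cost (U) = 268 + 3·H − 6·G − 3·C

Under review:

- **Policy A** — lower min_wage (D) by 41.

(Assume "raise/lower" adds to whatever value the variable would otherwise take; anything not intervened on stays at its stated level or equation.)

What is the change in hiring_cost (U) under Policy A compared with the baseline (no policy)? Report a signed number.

Baseline:
  D = 79
  H = -6 + 6·79 = 468
  G = 221 + 6·468 = 3029
  C = 190 − 3·79 − 3·3029 = -9134
  U = 268 + 3·468 − 6·3029 − 3·(-9134) = 10900
Policy A (D − 41):
  D = 79 − 41 = 38
  H = -6 + 6·38 = 222
  G = 221 + 6·222 = 1553
  C = 190 − 3·38 − 3·1553 = -4583
  U = 268 + 3·222 − 6·1553 − 3·(-4583) = 5365
Change in U: 5365 − 10900 = -5535

-5535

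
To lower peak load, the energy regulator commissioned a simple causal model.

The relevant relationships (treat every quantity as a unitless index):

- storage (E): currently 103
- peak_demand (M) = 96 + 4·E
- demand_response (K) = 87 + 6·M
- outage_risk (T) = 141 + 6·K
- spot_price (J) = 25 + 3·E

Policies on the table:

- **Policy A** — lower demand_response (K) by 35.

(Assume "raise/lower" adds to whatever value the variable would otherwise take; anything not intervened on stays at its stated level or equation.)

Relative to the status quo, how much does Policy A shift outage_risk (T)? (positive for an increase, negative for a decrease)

-210

Baseline:
  E = 103
  M = 96 + 4·103 = 508
  K = 87 + 6·508 = 3135
  T = 141 + 6·3135 = 18951
Policy A (K − 35):
  E = 103
  M = 96 + 4·103 = 508
  K = 87 + 6·508 (−35 from intervention) = 3100
  T = 141 + 6·3100 = 18741
Change in T: 18741 − 18951 = -210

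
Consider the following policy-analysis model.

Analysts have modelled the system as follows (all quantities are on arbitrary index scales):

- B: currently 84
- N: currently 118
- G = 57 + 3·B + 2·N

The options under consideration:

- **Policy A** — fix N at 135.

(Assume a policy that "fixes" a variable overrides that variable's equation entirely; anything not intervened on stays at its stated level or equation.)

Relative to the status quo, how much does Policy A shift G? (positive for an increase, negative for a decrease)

34

Baseline:
  B = 84
  N = 118
  G = 57 + 3·84 + 2·118 = 545
Policy A (N := 135):
  B = 84
  N = 135
  G = 57 + 3·84 + 2·135 = 579
Change in G: 579 − 545 = 34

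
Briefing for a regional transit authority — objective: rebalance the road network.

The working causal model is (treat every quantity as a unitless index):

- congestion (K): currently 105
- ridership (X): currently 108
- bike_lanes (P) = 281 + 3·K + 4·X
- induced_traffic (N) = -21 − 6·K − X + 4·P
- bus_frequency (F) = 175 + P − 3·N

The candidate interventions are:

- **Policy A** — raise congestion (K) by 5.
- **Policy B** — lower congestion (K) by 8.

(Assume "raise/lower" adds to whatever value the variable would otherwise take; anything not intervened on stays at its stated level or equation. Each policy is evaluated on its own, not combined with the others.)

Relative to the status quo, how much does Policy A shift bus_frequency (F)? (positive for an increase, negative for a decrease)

Baseline:
  K = 105
  X = 108
  P = 281 + 3·105 + 4·108 = 1028
  N = -21 − 6·105 − 108 + 4·1028 = 3353
  F = 175 + 1028 − 3·3353 = -8856
Policy A (K + 5):
  K = 105 + 5 = 110
  X = 108
  P = 281 + 3·110 + 4·108 = 1043
  N = -21 − 6·110 − 108 + 4·1043 = 3383
  F = 175 + 1043 − 3·3383 = -8931
Change in F: -8931 − (-8856) = -75

-75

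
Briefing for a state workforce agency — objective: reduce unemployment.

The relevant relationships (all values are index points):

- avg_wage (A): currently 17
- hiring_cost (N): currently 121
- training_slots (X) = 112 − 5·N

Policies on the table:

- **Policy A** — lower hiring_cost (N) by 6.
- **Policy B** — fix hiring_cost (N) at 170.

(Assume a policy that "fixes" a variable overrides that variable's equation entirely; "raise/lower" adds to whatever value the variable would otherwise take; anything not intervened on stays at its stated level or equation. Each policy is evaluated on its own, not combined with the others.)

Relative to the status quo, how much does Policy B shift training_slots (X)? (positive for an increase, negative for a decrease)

-245

Baseline:
  N = 121
  X = 112 − 5·121 = -493
Policy B (N := 170):
  N = 170
  X = 112 − 5·170 = -738
Change in X: -738 − (-493) = -245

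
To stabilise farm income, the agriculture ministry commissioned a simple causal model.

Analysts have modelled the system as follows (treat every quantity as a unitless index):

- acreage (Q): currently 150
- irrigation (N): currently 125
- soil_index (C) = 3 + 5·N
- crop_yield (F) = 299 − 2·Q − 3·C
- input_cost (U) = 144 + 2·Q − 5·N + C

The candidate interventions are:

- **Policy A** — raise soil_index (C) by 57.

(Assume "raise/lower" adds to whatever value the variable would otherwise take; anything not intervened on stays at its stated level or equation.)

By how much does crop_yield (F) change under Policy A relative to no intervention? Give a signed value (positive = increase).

-171

Baseline:
  Q = 150
  N = 125
  C = 3 + 5·125 = 628
  F = 299 − 2·150 − 3·628 = -1885
Policy A (C + 57):
  Q = 150
  N = 125
  C = 3 + 5·125 (+57 from intervention) = 685
  F = 299 − 2·150 − 3·685 = -2056
Change in F: -2056 − (-1885) = -171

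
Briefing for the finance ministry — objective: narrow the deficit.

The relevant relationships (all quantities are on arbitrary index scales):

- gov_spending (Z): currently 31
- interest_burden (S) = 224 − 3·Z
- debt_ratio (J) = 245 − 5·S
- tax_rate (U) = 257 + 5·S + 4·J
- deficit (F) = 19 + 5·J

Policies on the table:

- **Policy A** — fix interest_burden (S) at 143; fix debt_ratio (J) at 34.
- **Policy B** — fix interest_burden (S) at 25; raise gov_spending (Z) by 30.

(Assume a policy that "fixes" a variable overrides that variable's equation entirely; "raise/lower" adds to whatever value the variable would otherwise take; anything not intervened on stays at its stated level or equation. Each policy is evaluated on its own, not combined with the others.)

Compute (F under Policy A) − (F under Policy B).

Policy A (S := 143, J := 34):
  Z = 31
  S = 143
  J = 34
  F = 19 + 5·34 = 189
Policy B (S := 25, Z + 30):
  Z = 31 + 30 = 61
  S = 25
  J = 245 − 5·25 = 120
  F = 19 + 5·120 = 619
F: 189 − 619 = -430

-430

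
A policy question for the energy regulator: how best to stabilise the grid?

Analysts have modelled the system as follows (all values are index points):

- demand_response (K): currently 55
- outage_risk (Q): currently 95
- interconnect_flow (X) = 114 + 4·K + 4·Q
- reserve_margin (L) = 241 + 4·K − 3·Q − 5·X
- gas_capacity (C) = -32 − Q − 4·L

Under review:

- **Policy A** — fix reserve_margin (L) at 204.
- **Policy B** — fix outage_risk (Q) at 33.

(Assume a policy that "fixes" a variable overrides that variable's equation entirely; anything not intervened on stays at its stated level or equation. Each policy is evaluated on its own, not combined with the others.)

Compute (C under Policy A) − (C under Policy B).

Policy A (L := 204):
  K = 55
  Q = 95
  X = 114 + 4·55 + 4·95 = 714
  L = 204
  C = -32 − 95 − 4·204 = -943
Policy B (Q := 33):
  K = 55
  Q = 33
  X = 114 + 4·55 + 4·33 = 466
  L = 241 + 4·55 − 3·33 − 5·466 = -1968
  C = -32 − 33 − 4·(-1968) = 7807
C: -943 − 7807 = -8750

-8750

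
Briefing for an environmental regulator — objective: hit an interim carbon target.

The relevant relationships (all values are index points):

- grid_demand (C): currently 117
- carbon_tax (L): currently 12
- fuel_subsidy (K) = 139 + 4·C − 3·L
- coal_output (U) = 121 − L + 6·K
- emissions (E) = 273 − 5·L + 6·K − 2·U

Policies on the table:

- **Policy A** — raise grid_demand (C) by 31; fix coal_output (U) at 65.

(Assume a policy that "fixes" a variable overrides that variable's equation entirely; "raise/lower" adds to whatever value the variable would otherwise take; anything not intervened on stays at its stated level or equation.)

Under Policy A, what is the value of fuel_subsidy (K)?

695

Policy A (C + 31, U := 65):
  C = 117 + 31 = 148
  L = 12
  K = 139 + 4·148 − 3·12 = 695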